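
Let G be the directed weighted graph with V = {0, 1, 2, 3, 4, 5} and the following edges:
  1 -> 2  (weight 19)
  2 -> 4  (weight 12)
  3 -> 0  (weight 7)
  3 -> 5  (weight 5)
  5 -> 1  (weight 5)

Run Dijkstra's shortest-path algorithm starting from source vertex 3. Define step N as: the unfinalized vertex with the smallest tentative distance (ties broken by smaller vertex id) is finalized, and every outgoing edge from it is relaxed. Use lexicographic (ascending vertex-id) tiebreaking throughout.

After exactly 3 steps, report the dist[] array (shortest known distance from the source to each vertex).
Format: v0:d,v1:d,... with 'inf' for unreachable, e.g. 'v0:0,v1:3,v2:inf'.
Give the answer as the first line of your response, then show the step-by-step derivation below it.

v0:7,v1:10,v2:inf,v3:0,v4:inf,v5:5

step 1: dist = v0:7,v1:inf,v2:inf,v3:0,v4:inf,v5:5
step 2: dist = v0:7,v1:10,v2:inf,v3:0,v4:inf,v5:5
step 3: dist = v0:7,v1:10,v2:inf,v3:0,v4:inf,v5:5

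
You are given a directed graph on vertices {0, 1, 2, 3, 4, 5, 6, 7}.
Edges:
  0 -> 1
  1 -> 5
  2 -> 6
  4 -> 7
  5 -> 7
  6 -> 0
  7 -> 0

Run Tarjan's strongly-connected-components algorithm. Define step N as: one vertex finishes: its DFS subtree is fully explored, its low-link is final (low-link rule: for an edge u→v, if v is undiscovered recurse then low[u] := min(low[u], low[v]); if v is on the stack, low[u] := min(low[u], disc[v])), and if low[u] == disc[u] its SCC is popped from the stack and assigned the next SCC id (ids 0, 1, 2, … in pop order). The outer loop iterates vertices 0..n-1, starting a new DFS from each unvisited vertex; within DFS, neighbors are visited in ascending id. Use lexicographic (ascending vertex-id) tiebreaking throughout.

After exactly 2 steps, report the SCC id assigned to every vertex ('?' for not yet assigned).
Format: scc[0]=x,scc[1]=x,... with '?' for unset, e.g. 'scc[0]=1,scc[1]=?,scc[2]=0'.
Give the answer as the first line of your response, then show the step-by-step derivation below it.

scc[0]=?,scc[1]=?,scc[2]=?,scc[3]=?,scc[4]=?,scc[5]=?,scc[6]=?,scc[7]=?

step 1: low=(low[0]=0,low[1]=1,low[2]=?,low[3]=?,low[4]=?,low[5]=2,low[6]=?,low[7]=0); scc=(scc[0]=?,scc[1]=?,scc[2]=?,scc[3]=?,scc[4]=?,scc[5]=?,scc[6]=?,scc[7]=?)
step 2: low=(low[0]=0,low[1]=1,low[2]=?,low[3]=?,low[4]=?,low[5]=0,low[6]=?,low[7]=0); scc=(scc[0]=?,scc[1]=?,scc[2]=?,scc[3]=?,scc[4]=?,scc[5]=?,scc[6]=?,scc[7]=?)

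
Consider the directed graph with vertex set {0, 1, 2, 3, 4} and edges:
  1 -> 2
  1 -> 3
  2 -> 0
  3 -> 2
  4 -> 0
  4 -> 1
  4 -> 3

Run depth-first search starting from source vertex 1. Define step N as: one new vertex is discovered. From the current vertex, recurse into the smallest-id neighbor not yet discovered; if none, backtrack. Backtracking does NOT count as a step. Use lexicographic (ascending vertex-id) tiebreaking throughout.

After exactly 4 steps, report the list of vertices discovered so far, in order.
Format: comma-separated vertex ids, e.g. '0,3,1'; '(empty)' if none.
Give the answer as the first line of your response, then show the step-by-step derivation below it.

1,2,0,3

step 1: discover 1; path=1; order=1
step 2: discover 2; path=1>2; order=1,2
step 3: discover 0; path=1>2>0; order=1,2,0
step 4: discover 3; path=1>3; order=1,2,0,3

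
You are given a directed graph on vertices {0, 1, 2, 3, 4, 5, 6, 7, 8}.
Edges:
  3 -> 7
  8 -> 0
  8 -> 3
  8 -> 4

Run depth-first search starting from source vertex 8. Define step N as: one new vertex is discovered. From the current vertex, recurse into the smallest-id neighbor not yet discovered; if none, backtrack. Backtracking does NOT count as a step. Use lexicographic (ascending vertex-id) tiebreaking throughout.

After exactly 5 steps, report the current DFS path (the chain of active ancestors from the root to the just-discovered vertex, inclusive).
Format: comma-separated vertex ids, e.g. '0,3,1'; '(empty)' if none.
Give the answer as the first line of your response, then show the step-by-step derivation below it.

8,4

step 1: discover 8; path=8; order=8
step 2: discover 0; path=8>0; order=8,0
step 3: discover 3; path=8>3; order=8,0,3
step 4: discover 7; path=8>3>7; order=8,0,3,7
step 5: discover 4; path=8>4; order=8,0,3,7,4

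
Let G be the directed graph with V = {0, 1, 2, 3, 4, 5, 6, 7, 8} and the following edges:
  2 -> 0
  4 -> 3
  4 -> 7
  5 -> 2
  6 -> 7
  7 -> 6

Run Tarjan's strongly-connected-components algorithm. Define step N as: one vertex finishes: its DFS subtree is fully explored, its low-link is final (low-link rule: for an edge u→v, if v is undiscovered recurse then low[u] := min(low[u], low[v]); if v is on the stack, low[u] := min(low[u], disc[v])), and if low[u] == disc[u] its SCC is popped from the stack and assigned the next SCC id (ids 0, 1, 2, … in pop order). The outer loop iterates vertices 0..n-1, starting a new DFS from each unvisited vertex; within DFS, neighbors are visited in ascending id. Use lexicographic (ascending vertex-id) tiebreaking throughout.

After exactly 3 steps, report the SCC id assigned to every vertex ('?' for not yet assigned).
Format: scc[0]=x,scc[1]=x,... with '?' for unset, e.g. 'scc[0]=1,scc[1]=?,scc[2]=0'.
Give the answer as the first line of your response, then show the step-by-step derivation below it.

scc[0]=0,scc[1]=1,scc[2]=2,scc[3]=?,scc[4]=?,scc[5]=?,scc[6]=?,scc[7]=?,scc[8]=?

step 1: low=(low[0]=0,low[1]=?,low[2]=?,low[3]=?,low[4]=?,low[5]=?,low[6]=?,low[7]=?,low[8]=?); scc=(scc[0]=0,scc[1]=?,scc[2]=?,scc[3]=?,scc[4]=?,scc[5]=?,scc[6]=?,scc[7]=?,scc[8]=?)
step 2: low=(low[0]=0,low[1]=1,low[2]=?,low[3]=?,low[4]=?,low[5]=?,low[6]=?,low[7]=?,low[8]=?); scc=(scc[0]=0,scc[1]=1,scc[2]=?,scc[3]=?,scc[4]=?,scc[5]=?,scc[6]=?,scc[7]=?,scc[8]=?)
step 3: low=(low[0]=0,low[1]=1,low[2]=2,low[3]=?,low[4]=?,low[5]=?,low[6]=?,low[7]=?,low[8]=?); scc=(scc[0]=0,scc[1]=1,scc[2]=2,scc[3]=?,scc[4]=?,scc[5]=?,scc[6]=?,scc[7]=?,scc[8]=?)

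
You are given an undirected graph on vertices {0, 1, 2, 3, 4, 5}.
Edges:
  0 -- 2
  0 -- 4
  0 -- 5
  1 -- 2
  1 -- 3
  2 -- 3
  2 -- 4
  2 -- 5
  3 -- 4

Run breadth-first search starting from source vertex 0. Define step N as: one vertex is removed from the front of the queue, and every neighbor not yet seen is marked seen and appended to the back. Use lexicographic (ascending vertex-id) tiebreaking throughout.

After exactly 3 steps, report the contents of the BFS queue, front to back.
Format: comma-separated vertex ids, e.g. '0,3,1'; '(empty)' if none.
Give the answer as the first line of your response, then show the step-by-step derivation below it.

5,1,3

step 1: dequeue 0; queue=[2,4,5]; order=0
step 2: dequeue 2; queue=[4,5,1,3]; order=0,2
step 3: dequeue 4; queue=[5,1,3]; order=0,2,4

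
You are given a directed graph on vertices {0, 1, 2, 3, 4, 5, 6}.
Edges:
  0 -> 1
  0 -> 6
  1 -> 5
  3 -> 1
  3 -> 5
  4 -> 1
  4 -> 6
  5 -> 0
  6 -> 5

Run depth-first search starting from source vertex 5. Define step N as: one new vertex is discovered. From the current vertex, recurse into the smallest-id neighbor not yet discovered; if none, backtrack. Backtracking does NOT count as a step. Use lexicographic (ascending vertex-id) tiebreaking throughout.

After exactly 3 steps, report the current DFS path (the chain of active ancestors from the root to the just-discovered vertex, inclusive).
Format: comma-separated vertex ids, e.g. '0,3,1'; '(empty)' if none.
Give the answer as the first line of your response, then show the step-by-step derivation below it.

5,0,1

step 1: discover 5; path=5; order=5
step 2: discover 0; path=5>0; order=5,0
step 3: discover 1; path=5>0>1; order=5,0,1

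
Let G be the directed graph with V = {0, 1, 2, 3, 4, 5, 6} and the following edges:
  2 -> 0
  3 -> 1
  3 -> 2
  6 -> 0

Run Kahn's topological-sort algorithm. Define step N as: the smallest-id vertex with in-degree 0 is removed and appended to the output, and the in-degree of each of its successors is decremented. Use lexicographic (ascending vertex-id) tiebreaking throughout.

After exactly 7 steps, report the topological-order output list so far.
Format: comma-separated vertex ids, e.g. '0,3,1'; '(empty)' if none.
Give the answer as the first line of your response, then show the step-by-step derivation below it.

3,1,2,4,5,6,0

step 1: output 3; order=[3]; indeg=(2,0,0,0,0,0,0)
step 2: output 1; order=[3,1]; indeg=(2,0,0,0,0,0,0)
step 3: output 2; order=[3,1,2]; indeg=(1,0,0,0,0,0,0)
step 4: output 4; order=[3,1,2,4]; indeg=(1,0,0,0,0,0,0)
step 5: output 5; order=[3,1,2,4,5]; indeg=(1,0,0,0,0,0,0)
step 6: output 6; order=[3,1,2,4,5,6]; indeg=(0,0,0,0,0,0,0)
step 7: output 0; order=[3,1,2,4,5,6,0]; indeg=(0,0,0,0,0,0,0)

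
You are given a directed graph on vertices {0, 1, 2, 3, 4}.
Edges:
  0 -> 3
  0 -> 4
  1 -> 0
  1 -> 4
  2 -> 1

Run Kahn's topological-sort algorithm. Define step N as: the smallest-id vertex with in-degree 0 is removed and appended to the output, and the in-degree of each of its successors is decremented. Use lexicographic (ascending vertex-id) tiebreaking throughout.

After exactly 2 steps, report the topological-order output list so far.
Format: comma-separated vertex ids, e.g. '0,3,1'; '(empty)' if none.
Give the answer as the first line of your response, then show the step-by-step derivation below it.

2,1

step 1: output 2; order=[2]; indeg=(1,0,0,1,2)
step 2: output 1; order=[2,1]; indeg=(0,0,0,1,1)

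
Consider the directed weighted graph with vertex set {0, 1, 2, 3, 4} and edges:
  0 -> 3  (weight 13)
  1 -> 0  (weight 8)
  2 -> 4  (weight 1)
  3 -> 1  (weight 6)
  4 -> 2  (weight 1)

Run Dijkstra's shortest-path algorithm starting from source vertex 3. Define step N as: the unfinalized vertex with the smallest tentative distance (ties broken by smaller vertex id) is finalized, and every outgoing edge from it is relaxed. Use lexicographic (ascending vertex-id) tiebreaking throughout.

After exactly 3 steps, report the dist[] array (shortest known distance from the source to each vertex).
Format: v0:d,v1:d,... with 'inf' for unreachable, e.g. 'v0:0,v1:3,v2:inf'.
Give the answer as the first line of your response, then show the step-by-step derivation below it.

v0:14,v1:6,v2:inf,v3:0,v4:inf

step 1: dist = v0:inf,v1:6,v2:inf,v3:0,v4:inf
step 2: dist = v0:14,v1:6,v2:inf,v3:0,v4:inf
step 3: dist = v0:14,v1:6,v2:inf,v3:0,v4:inf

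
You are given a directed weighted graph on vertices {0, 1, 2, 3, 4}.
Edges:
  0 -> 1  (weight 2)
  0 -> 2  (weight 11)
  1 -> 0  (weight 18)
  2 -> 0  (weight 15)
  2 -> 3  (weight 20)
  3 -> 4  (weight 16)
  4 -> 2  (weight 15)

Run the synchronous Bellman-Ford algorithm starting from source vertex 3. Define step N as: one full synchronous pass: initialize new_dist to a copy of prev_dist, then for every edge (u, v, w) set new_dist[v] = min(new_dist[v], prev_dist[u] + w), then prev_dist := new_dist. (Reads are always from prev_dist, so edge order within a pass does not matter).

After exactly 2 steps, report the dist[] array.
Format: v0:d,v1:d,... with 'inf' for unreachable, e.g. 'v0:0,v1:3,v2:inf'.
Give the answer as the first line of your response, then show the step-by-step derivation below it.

v0:inf,v1:inf,v2:31,v3:0,v4:16

step 1: dist = v0:inf,v1:inf,v2:inf,v3:0,v4:16
step 2: dist = v0:inf,v1:inf,v2:31,v3:0,v4:16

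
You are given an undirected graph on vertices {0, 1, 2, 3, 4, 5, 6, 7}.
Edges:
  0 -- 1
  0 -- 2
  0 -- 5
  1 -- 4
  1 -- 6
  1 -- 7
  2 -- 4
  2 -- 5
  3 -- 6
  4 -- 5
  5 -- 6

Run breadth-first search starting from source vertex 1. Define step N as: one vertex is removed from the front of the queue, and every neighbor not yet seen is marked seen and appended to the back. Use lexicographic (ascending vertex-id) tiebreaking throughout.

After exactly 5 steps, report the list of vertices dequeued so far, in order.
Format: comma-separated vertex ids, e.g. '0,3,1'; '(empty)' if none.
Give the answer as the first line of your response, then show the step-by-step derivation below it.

1,0,4,6,7

step 1: dequeue 1; queue=[0,4,6,7]; order=1
step 2: dequeue 0; queue=[4,6,7,2,5]; order=1,0
step 3: dequeue 4; queue=[6,7,2,5]; order=1,0,4
step 4: dequeue 6; queue=[7,2,5,3]; order=1,0,4,6
step 5: dequeue 7; queue=[2,5,3]; order=1,0,4,6,7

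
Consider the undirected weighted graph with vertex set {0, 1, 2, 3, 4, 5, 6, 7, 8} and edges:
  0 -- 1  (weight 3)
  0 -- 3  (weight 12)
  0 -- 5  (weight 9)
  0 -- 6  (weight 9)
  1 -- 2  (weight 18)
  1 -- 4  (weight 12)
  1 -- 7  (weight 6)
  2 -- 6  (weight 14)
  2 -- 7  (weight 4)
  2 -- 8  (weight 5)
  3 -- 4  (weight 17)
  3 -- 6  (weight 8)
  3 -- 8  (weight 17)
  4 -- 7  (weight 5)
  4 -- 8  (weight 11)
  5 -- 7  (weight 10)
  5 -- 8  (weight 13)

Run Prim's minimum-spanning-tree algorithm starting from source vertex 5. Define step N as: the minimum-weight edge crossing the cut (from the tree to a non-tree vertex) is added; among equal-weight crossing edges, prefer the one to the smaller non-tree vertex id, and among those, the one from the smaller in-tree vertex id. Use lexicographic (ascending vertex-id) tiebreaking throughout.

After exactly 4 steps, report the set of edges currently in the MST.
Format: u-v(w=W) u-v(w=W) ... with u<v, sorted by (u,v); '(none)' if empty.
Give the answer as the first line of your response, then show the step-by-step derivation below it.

0-1(w=3) 0-5(w=9) 1-7(w=6) 2-7(w=4)

step 1: add edge 0-5 (w=9); MST = {0-5(w=9)}
step 2: add edge 0-1 (w=3); MST = {0-1(w=3) 0-5(w=9)}
step 3: add edge 1-7 (w=6); MST = {0-1(w=3) 0-5(w=9) 1-7(w=6)}
step 4: add edge 2-7 (w=4); MST = {0-1(w=3) 0-5(w=9) 1-7(w=6) 2-7(w=4)}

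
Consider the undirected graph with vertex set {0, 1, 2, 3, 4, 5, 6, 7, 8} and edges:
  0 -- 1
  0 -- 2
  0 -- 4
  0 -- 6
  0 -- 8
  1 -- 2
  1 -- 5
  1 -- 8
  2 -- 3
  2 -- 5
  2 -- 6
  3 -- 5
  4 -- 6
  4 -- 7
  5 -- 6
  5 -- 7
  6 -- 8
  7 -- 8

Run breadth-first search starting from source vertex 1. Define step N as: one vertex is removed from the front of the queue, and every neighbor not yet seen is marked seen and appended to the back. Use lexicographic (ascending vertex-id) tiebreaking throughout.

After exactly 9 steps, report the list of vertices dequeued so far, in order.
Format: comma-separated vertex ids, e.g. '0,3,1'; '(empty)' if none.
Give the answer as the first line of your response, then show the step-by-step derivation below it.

1,0,2,5,8,4,6,3,7

step 1: dequeue 1; queue=[0,2,5,8]; order=1
step 2: dequeue 0; queue=[2,5,8,4,6]; order=1,0
step 3: dequeue 2; queue=[5,8,4,6,3]; order=1,0,2
step 4: dequeue 5; queue=[8,4,6,3,7]; order=1,0,2,5
step 5: dequeue 8; queue=[4,6,3,7]; order=1,0,2,5,8
step 6: dequeue 4; queue=[6,3,7]; order=1,0,2,5,8,4
step 7: dequeue 6; queue=[3,7]; order=1,0,2,5,8,4,6
step 8: dequeue 3; queue=[7]; order=1,0,2,5,8,4,6,3
step 9: dequeue 7; queue=[(empty)]; order=1,0,2,5,8,4,6,3,7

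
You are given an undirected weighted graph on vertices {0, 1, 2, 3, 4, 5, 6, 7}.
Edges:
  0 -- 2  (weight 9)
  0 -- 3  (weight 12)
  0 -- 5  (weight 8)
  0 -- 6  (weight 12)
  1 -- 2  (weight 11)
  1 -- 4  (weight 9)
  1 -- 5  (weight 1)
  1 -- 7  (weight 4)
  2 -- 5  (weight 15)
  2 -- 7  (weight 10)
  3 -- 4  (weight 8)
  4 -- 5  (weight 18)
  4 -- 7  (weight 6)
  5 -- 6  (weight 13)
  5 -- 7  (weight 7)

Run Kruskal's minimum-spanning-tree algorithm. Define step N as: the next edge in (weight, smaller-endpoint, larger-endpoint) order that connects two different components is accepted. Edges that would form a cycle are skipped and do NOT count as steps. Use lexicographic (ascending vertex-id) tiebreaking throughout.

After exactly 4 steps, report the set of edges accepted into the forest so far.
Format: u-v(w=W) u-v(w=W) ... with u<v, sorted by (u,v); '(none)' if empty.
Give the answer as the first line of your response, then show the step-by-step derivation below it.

0-5(w=8) 1-5(w=1) 1-7(w=4) 4-7(w=6)

step 1: add edge 1-5 (w=1); MST = {1-5(w=1)}
step 2: add edge 1-7 (w=4); MST = {1-5(w=1) 1-7(w=4)}
step 3: add edge 4-7 (w=6); MST = {1-5(w=1) 1-7(w=4) 4-7(w=6)}
step 4: add edge 0-5 (w=8); MST = {0-5(w=8) 1-5(w=1) 1-7(w=4) 4-7(w=6)}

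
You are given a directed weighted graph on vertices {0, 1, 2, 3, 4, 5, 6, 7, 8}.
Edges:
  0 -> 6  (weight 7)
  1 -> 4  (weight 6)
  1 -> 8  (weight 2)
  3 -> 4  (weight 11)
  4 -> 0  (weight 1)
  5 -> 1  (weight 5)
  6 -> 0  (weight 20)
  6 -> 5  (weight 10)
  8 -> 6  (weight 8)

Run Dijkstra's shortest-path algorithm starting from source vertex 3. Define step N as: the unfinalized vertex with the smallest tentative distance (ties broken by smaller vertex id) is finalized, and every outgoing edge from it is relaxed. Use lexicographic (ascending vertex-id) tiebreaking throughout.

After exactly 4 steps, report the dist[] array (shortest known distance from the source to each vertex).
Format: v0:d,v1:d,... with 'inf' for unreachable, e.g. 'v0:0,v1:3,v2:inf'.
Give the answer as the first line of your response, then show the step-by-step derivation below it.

v0:12,v1:inf,v2:inf,v3:0,v4:11,v5:29,v6:19,v7:inf,v8:inf

step 1: dist = v0:inf,v1:inf,v2:inf,v3:0,v4:11,v5:inf,v6:inf,v7:inf,v8:inf
step 2: dist = v0:12,v1:inf,v2:inf,v3:0,v4:11,v5:inf,v6:inf,v7:inf,v8:inf
step 3: dist = v0:12,v1:inf,v2:inf,v3:0,v4:11,v5:inf,v6:19,v7:inf,v8:inf
step 4: dist = v0:12,v1:inf,v2:inf,v3:0,v4:11,v5:29,v6:19,v7:inf,v8:inf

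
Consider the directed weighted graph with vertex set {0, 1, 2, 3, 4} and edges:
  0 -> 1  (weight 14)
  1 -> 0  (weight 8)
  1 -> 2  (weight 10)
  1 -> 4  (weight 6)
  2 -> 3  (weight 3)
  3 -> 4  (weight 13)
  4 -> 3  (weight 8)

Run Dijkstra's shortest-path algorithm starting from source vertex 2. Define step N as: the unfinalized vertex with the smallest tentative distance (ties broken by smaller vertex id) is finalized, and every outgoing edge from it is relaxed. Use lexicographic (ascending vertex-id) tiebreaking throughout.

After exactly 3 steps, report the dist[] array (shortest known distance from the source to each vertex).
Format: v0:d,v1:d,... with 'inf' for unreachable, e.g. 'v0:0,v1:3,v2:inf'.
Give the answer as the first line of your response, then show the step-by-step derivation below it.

v0:inf,v1:inf,v2:0,v3:3,v4:16

step 1: dist = v0:inf,v1:inf,v2:0,v3:3,v4:inf
step 2: dist = v0:inf,v1:inf,v2:0,v3:3,v4:16
step 3: dist = v0:inf,v1:inf,v2:0,v3:3,v4:16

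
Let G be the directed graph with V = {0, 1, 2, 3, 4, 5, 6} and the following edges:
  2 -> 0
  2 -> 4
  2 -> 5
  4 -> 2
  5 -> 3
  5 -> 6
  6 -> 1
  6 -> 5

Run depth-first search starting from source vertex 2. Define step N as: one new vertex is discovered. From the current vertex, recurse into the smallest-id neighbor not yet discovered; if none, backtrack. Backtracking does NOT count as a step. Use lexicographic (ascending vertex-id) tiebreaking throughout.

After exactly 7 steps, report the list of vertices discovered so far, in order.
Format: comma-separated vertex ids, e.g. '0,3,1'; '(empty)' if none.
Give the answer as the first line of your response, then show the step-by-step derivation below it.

2,0,4,5,3,6,1

step 1: discover 2; path=2; order=2
step 2: discover 0; path=2>0; order=2,0
step 3: discover 4; path=2>4; order=2,0,4
step 4: discover 5; path=2>5; order=2,0,4,5
step 5: discover 3; path=2>5>3; order=2,0,4,5,3
step 6: discover 6; path=2>5>6; order=2,0,4,5,3,6
step 7: discover 1; path=2>5>6>1; order=2,0,4,5,3,6,1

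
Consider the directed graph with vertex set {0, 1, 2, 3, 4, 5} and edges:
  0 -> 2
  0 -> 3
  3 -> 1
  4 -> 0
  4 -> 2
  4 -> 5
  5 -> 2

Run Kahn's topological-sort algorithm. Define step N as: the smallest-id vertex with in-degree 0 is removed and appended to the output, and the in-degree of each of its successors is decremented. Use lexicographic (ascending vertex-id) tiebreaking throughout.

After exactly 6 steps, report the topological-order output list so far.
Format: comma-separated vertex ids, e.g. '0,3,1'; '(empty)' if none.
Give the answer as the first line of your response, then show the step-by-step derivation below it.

4,0,3,1,5,2

step 1: output 4; order=[4]; indeg=(0,1,2,1,0,0)
step 2: output 0; order=[4,0]; indeg=(0,1,1,0,0,0)
step 3: output 3; order=[4,0,3]; indeg=(0,0,1,0,0,0)
step 4: output 1; order=[4,0,3,1]; indeg=(0,0,1,0,0,0)
step 5: output 5; order=[4,0,3,1,5]; indeg=(0,0,0,0,0,0)
step 6: output 2; order=[4,0,3,1,5,2]; indeg=(0,0,0,0,0,0)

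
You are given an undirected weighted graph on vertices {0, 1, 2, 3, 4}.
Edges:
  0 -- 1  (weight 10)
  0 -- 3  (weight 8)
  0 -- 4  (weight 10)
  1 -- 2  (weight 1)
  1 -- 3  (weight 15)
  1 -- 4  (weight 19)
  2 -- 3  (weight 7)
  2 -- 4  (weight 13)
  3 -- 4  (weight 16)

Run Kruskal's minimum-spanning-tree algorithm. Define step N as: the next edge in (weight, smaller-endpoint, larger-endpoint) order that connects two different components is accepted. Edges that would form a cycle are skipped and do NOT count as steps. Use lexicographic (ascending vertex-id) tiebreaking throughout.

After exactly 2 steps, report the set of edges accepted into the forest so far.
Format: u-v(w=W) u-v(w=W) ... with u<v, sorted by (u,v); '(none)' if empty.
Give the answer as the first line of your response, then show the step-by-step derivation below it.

1-2(w=1) 2-3(w=7)

step 1: add edge 1-2 (w=1); MST = {1-2(w=1)}
step 2: add edge 2-3 (w=7); MST = {1-2(w=1) 2-3(w=7)}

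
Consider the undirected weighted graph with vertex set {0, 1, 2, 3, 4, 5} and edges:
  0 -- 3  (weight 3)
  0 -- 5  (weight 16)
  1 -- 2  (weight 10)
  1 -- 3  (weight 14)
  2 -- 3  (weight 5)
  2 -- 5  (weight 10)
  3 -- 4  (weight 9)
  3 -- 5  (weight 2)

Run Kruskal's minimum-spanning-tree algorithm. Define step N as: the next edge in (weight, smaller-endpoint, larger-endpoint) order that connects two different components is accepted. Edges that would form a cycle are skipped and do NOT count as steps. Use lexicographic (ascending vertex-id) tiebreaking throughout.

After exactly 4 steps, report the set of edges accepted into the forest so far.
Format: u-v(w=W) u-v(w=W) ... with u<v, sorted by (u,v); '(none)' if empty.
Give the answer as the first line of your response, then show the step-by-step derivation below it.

0-3(w=3) 2-3(w=5) 3-4(w=9) 3-5(w=2)

step 1: add edge 3-5 (w=2); MST = {3-5(w=2)}
step 2: add edge 0-3 (w=3); MST = {0-3(w=3) 3-5(w=2)}
step 3: add edge 2-3 (w=5); MST = {0-3(w=3) 2-3(w=5) 3-5(w=2)}
step 4: add edge 3-4 (w=9); MST = {0-3(w=3) 2-3(w=5) 3-4(w=9) 3-5(w=2)}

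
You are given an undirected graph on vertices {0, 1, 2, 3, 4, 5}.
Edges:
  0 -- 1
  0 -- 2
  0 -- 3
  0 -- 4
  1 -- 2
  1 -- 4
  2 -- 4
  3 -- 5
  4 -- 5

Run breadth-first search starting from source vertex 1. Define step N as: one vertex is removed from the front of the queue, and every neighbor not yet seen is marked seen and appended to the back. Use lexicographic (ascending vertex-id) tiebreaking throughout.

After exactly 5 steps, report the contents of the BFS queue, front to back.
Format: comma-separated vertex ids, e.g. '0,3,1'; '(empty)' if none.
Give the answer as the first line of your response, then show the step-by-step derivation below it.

5

step 1: dequeue 1; queue=[0,2,4]; order=1
step 2: dequeue 0; queue=[2,4,3]; order=1,0
step 3: dequeue 2; queue=[4,3]; order=1,0,2
step 4: dequeue 4; queue=[3,5]; order=1,0,2,4
step 5: dequeue 3; queue=[5]; order=1,0,2,4,3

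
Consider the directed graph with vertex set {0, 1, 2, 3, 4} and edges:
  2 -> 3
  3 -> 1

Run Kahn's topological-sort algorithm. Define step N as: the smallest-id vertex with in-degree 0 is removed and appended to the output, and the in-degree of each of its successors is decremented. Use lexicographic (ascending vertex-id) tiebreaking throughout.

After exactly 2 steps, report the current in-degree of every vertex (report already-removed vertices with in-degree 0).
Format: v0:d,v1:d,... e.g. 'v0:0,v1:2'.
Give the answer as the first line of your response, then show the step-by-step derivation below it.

v0:0,v1:1,v2:0,v3:0,v4:0

step 1: output 0; order=[0]; indeg=(0,1,0,1,0)
step 2: output 2; order=[0,2]; indeg=(0,1,0,0,0)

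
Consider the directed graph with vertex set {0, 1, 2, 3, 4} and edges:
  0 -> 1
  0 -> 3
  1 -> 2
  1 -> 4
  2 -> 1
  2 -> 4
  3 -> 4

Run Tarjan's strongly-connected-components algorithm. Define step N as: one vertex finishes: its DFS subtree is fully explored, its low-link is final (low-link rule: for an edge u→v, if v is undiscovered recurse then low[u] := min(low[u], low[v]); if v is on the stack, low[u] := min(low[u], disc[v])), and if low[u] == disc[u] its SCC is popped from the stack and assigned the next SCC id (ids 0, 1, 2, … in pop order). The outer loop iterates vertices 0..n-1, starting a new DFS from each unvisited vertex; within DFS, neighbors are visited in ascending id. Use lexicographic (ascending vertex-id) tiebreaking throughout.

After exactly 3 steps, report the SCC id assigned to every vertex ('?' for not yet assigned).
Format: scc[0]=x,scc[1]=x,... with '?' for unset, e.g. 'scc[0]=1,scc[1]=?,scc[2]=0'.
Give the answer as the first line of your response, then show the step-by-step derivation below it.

scc[0]=?,scc[1]=1,scc[2]=1,scc[3]=?,scc[4]=0

step 1: low=(low[0]=0,low[1]=1,low[2]=1,low[3]=?,low[4]=3); scc=(scc[0]=?,scc[1]=?,scc[2]=?,scc[3]=?,scc[4]=0)
step 2: low=(low[0]=0,low[1]=1,low[2]=1,low[3]=?,low[4]=3); scc=(scc[0]=?,scc[1]=?,scc[2]=?,scc[3]=?,scc[4]=0)
step 3: low=(low[0]=0,low[1]=1,low[2]=1,low[3]=?,low[4]=3); scc=(scc[0]=?,scc[1]=1,scc[2]=1,scc[3]=?,scc[4]=0)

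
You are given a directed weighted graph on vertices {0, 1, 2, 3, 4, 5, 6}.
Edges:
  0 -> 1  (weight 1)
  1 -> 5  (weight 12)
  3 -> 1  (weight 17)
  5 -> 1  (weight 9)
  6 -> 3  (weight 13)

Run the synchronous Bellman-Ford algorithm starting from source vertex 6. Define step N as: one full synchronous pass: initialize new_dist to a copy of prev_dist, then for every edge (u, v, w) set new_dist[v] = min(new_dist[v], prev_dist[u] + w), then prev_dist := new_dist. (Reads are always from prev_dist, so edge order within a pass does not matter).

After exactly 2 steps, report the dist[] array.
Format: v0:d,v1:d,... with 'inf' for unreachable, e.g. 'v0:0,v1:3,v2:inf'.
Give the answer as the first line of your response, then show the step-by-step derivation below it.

v0:inf,v1:30,v2:inf,v3:13,v4:inf,v5:inf,v6:0

step 1: dist = v0:inf,v1:inf,v2:inf,v3:13,v4:inf,v5:inf,v6:0
step 2: dist = v0:inf,v1:30,v2:inf,v3:13,v4:inf,v5:inf,v6:0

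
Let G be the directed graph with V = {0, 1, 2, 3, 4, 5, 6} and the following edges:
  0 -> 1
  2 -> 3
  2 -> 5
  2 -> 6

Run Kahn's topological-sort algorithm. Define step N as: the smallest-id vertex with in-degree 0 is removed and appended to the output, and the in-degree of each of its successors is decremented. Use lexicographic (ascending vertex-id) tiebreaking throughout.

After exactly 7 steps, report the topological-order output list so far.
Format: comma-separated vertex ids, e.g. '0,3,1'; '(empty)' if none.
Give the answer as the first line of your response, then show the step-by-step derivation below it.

0,1,2,3,4,5,6

step 1: output 0; order=[0]; indeg=(0,0,0,1,0,1,1)
step 2: output 1; order=[0,1]; indeg=(0,0,0,1,0,1,1)
step 3: output 2; order=[0,1,2]; indeg=(0,0,0,0,0,0,0)
step 4: output 3; order=[0,1,2,3]; indeg=(0,0,0,0,0,0,0)
step 5: output 4; order=[0,1,2,3,4]; indeg=(0,0,0,0,0,0,0)
step 6: output 5; order=[0,1,2,3,4,5]; indeg=(0,0,0,0,0,0,0)
step 7: output 6; order=[0,1,2,3,4,5,6]; indeg=(0,0,0,0,0,0,0)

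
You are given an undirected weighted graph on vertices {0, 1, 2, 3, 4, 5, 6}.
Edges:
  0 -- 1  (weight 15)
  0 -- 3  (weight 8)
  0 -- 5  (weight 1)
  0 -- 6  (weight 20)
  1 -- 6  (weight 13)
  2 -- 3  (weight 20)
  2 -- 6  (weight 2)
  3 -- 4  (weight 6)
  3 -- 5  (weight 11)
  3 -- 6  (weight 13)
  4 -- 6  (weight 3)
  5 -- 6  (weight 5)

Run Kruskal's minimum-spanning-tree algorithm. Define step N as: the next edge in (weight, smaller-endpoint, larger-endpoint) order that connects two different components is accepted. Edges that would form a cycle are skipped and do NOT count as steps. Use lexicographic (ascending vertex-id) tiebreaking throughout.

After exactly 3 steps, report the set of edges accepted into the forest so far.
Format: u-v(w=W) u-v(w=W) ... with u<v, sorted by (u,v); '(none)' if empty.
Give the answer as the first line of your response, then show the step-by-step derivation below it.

0-5(w=1) 2-6(w=2) 4-6(w=3)

step 1: add edge 0-5 (w=1); MST = {0-5(w=1)}
step 2: add edge 2-6 (w=2); MST = {0-5(w=1) 2-6(w=2)}
step 3: add edge 4-6 (w=3); MST = {0-5(w=1) 2-6(w=2) 4-6(w=3)}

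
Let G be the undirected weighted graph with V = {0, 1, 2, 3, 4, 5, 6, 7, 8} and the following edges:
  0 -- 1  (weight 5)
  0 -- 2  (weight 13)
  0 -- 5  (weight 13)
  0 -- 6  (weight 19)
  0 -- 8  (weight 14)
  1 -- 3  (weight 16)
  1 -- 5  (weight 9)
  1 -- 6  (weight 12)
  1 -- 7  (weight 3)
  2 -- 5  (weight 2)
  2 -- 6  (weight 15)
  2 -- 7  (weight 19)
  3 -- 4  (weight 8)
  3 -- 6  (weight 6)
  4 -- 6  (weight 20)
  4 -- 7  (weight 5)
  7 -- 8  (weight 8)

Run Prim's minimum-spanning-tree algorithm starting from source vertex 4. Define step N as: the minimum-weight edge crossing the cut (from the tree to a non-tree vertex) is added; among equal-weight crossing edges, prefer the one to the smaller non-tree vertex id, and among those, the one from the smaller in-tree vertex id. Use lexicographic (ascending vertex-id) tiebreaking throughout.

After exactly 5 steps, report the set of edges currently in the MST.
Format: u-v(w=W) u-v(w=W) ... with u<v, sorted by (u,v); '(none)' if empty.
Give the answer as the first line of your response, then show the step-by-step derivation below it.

0-1(w=5) 1-7(w=3) 3-4(w=8) 3-6(w=6) 4-7(w=5)

step 1: add edge 4-7 (w=5); MST = {4-7(w=5)}
step 2: add edge 1-7 (w=3); MST = {1-7(w=3) 4-7(w=5)}
step 3: add edge 0-1 (w=5); MST = {0-1(w=5) 1-7(w=3) 4-7(w=5)}
step 4: add edge 3-4 (w=8); MST = {0-1(w=5) 1-7(w=3) 3-4(w=8) 4-7(w=5)}
step 5: add edge 3-6 (w=6); MST = {0-1(w=5) 1-7(w=3) 3-4(w=8) 3-6(w=6) 4-7(w=5)}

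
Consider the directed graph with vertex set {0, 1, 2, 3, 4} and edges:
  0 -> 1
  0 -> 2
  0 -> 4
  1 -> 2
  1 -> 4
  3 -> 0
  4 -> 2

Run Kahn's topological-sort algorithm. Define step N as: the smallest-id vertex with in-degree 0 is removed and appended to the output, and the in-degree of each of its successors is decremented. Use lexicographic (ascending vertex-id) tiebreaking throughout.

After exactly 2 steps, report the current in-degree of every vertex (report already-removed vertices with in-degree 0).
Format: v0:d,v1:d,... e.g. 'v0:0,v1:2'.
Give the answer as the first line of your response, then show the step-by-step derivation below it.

v0:0,v1:0,v2:2,v3:0,v4:1

step 1: output 3; order=[3]; indeg=(0,1,3,0,2)
step 2: output 0; order=[3,0]; indeg=(0,0,2,0,1)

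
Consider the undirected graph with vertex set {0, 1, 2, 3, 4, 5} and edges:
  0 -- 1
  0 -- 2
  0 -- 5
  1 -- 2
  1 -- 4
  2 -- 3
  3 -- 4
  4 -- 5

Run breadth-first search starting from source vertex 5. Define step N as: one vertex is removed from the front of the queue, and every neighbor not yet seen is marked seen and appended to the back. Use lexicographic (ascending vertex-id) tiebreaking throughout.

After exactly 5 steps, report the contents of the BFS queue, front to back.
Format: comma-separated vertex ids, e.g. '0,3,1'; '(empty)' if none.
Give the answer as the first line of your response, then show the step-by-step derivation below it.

3

step 1: dequeue 5; queue=[0,4]; order=5
step 2: dequeue 0; queue=[4,1,2]; order=5,0
step 3: dequeue 4; queue=[1,2,3]; order=5,0,4
step 4: dequeue 1; queue=[2,3]; order=5,0,4,1
step 5: dequeue 2; queue=[3]; order=5,0,4,1,2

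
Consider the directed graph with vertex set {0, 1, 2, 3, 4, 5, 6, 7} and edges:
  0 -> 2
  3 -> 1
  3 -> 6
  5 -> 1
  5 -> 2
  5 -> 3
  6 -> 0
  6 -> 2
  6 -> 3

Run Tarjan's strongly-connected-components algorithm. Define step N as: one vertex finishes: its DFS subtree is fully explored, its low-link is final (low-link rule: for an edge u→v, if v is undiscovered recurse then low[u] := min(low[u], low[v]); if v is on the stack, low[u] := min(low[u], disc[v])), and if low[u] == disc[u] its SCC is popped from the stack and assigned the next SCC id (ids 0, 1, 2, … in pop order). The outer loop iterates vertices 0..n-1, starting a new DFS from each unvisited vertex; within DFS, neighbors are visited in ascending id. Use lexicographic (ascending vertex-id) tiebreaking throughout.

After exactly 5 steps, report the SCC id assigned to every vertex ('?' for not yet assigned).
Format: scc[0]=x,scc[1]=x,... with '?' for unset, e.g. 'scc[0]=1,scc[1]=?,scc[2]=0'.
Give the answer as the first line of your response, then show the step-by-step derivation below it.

scc[0]=1,scc[1]=2,scc[2]=0,scc[3]=3,scc[4]=?,scc[5]=?,scc[6]=3,scc[7]=?

step 1: low=(low[0]=0,low[1]=?,low[2]=1,low[3]=?,low[4]=?,low[5]=?,low[6]=?,low[7]=?); scc=(scc[0]=?,scc[1]=?,scc[2]=0,scc[3]=?,scc[4]=?,scc[5]=?,scc[6]=?,scc[7]=?)
step 2: low=(low[0]=0,low[1]=?,low[2]=1,low[3]=?,low[4]=?,low[5]=?,low[6]=?,low[7]=?); scc=(scc[0]=1,scc[1]=?,scc[2]=0,scc[3]=?,scc[4]=?,scc[5]=?,scc[6]=?,scc[7]=?)
step 3: low=(low[0]=0,low[1]=2,low[2]=1,low[3]=?,low[4]=?,low[5]=?,low[6]=?,low[7]=?); scc=(scc[0]=1,scc[1]=2,scc[2]=0,scc[3]=?,scc[4]=?,scc[5]=?,scc[6]=?,scc[7]=?)
step 4: low=(low[0]=0,low[1]=2,low[2]=1,low[3]=3,low[4]=?,low[5]=?,low[6]=3,low[7]=?); scc=(scc[0]=1,scc[1]=2,scc[2]=0,scc[3]=?,scc[4]=?,scc[5]=?,scc[6]=?,scc[7]=?)
step 5: low=(low[0]=0,low[1]=2,low[2]=1,low[3]=3,low[4]=?,low[5]=?,low[6]=3,low[7]=?); scc=(scc[0]=1,scc[1]=2,scc[2]=0,scc[3]=3,scc[4]=?,scc[5]=?,scc[6]=3,scc[7]=?)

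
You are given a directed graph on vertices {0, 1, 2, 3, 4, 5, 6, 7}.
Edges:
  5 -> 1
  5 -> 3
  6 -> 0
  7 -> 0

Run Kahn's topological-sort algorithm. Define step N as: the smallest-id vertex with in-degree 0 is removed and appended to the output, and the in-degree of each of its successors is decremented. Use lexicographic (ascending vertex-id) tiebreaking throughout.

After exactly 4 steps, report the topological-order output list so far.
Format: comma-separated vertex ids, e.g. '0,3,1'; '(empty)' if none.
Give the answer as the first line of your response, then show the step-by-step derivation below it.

2,4,5,1

step 1: output 2; order=[2]; indeg=(2,1,0,1,0,0,0,0)
step 2: output 4; order=[2,4]; indeg=(2,1,0,1,0,0,0,0)
step 3: output 5; order=[2,4,5]; indeg=(2,0,0,0,0,0,0,0)
step 4: output 1; order=[2,4,5,1]; indeg=(2,0,0,0,0,0,0,0)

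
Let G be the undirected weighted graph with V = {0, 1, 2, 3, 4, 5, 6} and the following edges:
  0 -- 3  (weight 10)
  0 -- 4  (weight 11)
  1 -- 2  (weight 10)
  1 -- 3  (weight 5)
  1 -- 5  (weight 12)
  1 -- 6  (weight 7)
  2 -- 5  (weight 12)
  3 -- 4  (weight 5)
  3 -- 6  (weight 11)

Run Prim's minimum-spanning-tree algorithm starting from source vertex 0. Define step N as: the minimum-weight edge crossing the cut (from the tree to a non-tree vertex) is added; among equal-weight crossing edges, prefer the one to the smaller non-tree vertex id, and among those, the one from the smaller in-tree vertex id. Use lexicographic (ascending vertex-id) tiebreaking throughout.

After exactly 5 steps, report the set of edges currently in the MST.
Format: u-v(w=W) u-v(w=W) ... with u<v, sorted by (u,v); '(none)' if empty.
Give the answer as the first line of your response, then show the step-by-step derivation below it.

0-3(w=10) 1-2(w=10) 1-3(w=5) 1-6(w=7) 3-4(w=5)

step 1: add edge 0-3 (w=10); MST = {0-3(w=10)}
step 2: add edge 1-3 (w=5); MST = {0-3(w=10) 1-3(w=5)}
step 3: add edge 3-4 (w=5); MST = {0-3(w=10) 1-3(w=5) 3-4(w=5)}
step 4: add edge 1-6 (w=7); MST = {0-3(w=10) 1-3(w=5) 1-6(w=7) 3-4(w=5)}
step 5: add edge 1-2 (w=10); MST = {0-3(w=10) 1-2(w=10) 1-3(w=5) 1-6(w=7) 3-4(w=5)}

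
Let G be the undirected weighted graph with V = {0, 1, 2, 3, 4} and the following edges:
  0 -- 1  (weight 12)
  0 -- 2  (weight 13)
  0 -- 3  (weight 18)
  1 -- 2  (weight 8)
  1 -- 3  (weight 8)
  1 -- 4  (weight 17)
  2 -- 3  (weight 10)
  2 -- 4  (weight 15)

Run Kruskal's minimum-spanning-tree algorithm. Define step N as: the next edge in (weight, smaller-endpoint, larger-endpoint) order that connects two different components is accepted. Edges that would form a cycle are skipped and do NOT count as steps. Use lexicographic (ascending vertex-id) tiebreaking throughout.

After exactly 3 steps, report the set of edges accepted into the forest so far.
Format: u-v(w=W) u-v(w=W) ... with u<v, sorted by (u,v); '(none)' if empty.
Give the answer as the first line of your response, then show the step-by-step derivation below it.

0-1(w=12) 1-2(w=8) 1-3(w=8)

step 1: add edge 1-2 (w=8); MST = {1-2(w=8)}
step 2: add edge 1-3 (w=8); MST = {1-2(w=8) 1-3(w=8)}
step 3: add edge 0-1 (w=12); MST = {0-1(w=12) 1-2(w=8) 1-3(w=8)}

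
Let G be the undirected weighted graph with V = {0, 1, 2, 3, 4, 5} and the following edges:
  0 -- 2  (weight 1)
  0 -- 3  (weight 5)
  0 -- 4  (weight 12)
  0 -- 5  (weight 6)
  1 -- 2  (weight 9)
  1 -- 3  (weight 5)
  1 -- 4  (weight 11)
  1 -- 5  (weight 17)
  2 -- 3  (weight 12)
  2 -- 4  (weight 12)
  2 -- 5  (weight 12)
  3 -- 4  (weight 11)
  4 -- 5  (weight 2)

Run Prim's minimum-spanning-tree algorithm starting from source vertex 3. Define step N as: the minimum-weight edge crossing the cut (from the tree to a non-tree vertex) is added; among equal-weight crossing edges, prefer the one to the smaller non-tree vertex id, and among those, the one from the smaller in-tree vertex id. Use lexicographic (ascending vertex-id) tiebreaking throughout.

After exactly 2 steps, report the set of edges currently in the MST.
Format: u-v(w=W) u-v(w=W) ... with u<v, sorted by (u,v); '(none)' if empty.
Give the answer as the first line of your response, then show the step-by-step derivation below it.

0-2(w=1) 0-3(w=5)

step 1: add edge 0-3 (w=5); MST = {0-3(w=5)}
step 2: add edge 0-2 (w=1); MST = {0-2(w=1) 0-3(w=5)}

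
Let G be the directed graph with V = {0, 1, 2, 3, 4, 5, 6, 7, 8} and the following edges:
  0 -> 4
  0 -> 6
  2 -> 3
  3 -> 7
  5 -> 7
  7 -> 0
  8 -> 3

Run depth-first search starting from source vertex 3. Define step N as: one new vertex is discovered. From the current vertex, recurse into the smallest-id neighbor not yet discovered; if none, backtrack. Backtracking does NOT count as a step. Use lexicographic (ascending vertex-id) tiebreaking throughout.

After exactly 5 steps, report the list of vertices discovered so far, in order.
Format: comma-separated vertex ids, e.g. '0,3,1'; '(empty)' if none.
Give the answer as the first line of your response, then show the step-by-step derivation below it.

3,7,0,4,6

step 1: discover 3; path=3; order=3
step 2: discover 7; path=3>7; order=3,7
step 3: discover 0; path=3>7>0; order=3,7,0
step 4: discover 4; path=3>7>0>4; order=3,7,0,4
step 5: discover 6; path=3>7>0>6; order=3,7,0,4,6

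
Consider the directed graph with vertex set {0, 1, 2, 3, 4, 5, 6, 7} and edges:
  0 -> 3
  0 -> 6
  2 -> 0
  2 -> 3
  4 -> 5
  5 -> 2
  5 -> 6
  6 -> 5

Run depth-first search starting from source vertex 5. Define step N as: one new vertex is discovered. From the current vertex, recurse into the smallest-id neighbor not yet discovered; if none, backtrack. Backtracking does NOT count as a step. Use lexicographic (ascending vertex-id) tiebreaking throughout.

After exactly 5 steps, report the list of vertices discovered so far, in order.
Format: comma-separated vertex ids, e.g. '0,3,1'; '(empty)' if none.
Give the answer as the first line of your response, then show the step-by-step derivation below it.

5,2,0,3,6

step 1: discover 5; path=5; order=5
step 2: discover 2; path=5>2; order=5,2
step 3: discover 0; path=5>2>0; order=5,2,0
step 4: discover 3; path=5>2>0>3; order=5,2,0,3
step 5: discover 6; path=5>2>0>6; order=5,2,0,3,6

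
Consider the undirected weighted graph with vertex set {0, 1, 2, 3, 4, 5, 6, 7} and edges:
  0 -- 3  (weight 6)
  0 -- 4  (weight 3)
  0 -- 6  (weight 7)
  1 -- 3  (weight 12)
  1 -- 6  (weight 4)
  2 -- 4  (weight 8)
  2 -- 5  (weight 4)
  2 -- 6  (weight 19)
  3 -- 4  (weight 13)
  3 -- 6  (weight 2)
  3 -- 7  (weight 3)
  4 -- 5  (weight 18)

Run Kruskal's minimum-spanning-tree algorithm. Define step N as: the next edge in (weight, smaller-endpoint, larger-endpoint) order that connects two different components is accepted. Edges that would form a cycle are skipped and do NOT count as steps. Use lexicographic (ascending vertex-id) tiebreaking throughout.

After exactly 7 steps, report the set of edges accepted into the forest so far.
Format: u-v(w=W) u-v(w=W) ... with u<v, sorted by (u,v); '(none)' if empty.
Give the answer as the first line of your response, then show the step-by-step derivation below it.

0-3(w=6) 0-4(w=3) 1-6(w=4) 2-4(w=8) 2-5(w=4) 3-6(w=2) 3-7(w=3)

step 1: add edge 3-6 (w=2); MST = {3-6(w=2)}
step 2: add edge 0-4 (w=3); MST = {0-4(w=3) 3-6(w=2)}
step 3: add edge 3-7 (w=3); MST = {0-4(w=3) 3-6(w=2) 3-7(w=3)}
step 4: add edge 1-6 (w=4); MST = {0-4(w=3) 1-6(w=4) 3-6(w=2) 3-7(w=3)}
step 5: add edge 2-5 (w=4); MST = {0-4(w=3) 1-6(w=4) 2-5(w=4) 3-6(w=2) 3-7(w=3)}
step 6: add edge 0-3 (w=6); MST = {0-3(w=6) 0-4(w=3) 1-6(w=4) 2-5(w=4) 3-6(w=2) 3-7(w=3)}
step 7: add edge 2-4 (w=8); MST = {0-3(w=6) 0-4(w=3) 1-6(w=4) 2-4(w=8) 2-5(w=4) 3-6(w=2) 3-7(w=3)}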